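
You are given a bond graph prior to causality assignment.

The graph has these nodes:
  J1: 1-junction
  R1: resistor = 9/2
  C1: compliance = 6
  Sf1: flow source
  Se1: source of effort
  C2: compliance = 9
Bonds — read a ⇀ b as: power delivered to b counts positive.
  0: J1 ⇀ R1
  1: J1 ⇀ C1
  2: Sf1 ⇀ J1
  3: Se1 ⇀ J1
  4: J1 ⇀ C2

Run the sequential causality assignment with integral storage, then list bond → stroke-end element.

#2 |Sf1  (source Sf1 imposes f)
#3 |J1  (Se1: effort source, stroke at far end)
#0 |J1  (J1 flow already set via bond 2)
#1 |J1  (common-f at J1 fixed by 2)
#4 |J1  (common-f at J1 fixed by 2)

bond 0 stroke at J1
bond 1 stroke at J1
bond 2 stroke at Sf1
bond 3 stroke at J1
bond 4 stroke at J1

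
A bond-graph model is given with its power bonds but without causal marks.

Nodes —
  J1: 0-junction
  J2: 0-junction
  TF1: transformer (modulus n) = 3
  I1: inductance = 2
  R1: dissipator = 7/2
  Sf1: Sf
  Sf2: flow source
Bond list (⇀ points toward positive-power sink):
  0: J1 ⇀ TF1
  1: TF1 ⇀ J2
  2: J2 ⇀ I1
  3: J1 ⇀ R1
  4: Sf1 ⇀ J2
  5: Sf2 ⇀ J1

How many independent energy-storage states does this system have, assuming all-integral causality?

1  (I1 all integral)

b4 |Sf1  (source Sf1 imposes f)
b5 |Sf2  (Sf2 fixes flow; stroke at Sf2)
b2 |I1  (I1: I, integral causality)
b1 |J2  (only one effort-in slot at J2)
b0 |TF1  (TF TF1: opposite of bond 1)
b3 |J1  (only one effort-in slot at J1)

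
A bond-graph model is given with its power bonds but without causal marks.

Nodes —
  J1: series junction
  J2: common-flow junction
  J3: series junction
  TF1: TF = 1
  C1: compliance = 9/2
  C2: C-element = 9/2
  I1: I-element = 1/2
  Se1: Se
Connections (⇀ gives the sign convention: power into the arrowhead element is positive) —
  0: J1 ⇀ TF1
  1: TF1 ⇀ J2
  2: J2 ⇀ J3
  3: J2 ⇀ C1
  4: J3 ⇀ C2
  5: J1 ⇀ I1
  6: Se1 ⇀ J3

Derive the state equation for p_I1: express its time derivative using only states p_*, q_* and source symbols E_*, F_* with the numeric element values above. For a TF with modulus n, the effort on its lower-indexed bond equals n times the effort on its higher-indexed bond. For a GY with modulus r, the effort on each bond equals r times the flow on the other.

β6 →J3  (source Se1 imposes e)
β3 →J2  (C1 outputs effort q/C1)
β4 →J3  (C2 integral (e out))
β2 →J2  (J3: last free bond brings flow in)
β1 →TF1  (J2 needs exactly one f-in)
β0 →J1  (TF1: transformer flips bond 1)
β5 →I1  (J1 needs exactly one f-in)

dp_I1/dt = E_Se1 - 2*q_C1/9 - 2*q_C2/9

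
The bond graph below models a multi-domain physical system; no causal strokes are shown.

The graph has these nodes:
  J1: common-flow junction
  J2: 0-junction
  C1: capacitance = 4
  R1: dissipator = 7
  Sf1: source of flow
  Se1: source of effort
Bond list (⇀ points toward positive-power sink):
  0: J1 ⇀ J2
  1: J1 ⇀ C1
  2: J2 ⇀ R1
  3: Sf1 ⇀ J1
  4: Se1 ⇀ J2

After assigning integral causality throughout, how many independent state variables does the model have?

1  (C1 all integral)

b3 stroke→Sf1  (source Sf1 imposes f)
b4 stroke→J2  (Se1: effort source, stroke at far end)
b0 stroke→J1  (J1: bond 3 brought flow, rest push out)
b1 stroke→J1  (common-f at J1 fixed by 3)
b2 stroke→R1  (0-jn J2 has e-setter on 4)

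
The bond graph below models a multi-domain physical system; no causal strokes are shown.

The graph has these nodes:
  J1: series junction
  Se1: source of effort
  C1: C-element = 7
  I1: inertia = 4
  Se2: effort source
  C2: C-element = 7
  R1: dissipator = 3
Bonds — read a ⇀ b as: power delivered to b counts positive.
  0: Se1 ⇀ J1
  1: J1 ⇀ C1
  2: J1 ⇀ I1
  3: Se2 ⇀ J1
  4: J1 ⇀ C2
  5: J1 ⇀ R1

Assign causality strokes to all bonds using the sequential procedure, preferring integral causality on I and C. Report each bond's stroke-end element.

b0 stroke→J1
b1 stroke→J1
b2 stroke→I1
b3 stroke→J1
b4 stroke→J1
b5 stroke→J1

b0 →J1  (Se1 (Se) sets effort on bond)
b3 →J1  (Se2 (Se) sets effort on bond)
b1 →J1  (C1: C, integral causality)
b2 →I1  (I1 outputs flow p/I1)
b4 →J1  (J1 flow already set via bond 2)
b5 →J1  (J1 flow already set via bond 2)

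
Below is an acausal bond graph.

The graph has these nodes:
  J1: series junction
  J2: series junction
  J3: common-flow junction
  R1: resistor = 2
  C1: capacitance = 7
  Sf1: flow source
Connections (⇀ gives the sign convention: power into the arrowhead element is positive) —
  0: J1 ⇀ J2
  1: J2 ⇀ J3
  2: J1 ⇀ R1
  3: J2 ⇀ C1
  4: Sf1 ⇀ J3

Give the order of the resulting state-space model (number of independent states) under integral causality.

1  (C1 all integral)

b4 stroke at Sf1  (Sf1 (Sf) sets flow on bond)
b1 stroke at J3  (common-f at J3 fixed by 4)
b0 stroke at J2  (common-f at J2 fixed by 1)
b3 stroke at J2  (J2: bond 1 brought flow, rest push out)
b2 stroke at J1  (1-jn J1 has f-setter on 0)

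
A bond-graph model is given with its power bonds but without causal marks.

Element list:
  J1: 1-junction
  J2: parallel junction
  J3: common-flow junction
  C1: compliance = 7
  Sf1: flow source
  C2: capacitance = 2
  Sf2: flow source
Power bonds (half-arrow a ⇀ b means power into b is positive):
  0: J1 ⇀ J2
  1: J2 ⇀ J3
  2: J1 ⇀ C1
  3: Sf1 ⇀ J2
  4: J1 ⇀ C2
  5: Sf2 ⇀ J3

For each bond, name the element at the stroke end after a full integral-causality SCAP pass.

#0 |J2
#1 |J3
#2 |J1
#3 |Sf1
#4 |J1
#5 |Sf2

bond 3 stroke→Sf1  (Sf1 (Sf) sets flow on bond)
bond 5 stroke→Sf2  (Sf2: flow source, stroke at near end)
bond 1 stroke→J3  (common-f at J3 fixed by 5)
bond 0 stroke→J2  (closing 0-jn rule on J2)
bond 2 stroke→J1  (J1 flow already set via bond 0)
bond 4 stroke→J1  (J1 flow already set via bond 0)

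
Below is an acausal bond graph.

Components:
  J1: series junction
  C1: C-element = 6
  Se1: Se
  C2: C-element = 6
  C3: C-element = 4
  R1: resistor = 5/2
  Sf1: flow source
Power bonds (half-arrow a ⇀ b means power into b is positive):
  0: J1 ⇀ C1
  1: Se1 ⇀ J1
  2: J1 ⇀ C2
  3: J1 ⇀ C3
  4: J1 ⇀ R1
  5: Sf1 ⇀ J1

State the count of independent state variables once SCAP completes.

β1 →J1  (Se1 fixes effort; stroke away)
β5 →Sf1  (Sf1: flow source, stroke at near end)
β0 →J1  (common-f at J1 fixed by 5)
β2 →J1  (J1 flow already set via bond 5)
β3 →J1  (1-jn J1 has f-setter on 5)
β4 →J1  (J1 flow already set via bond 5)

3  (C1, C2, C3 all integral)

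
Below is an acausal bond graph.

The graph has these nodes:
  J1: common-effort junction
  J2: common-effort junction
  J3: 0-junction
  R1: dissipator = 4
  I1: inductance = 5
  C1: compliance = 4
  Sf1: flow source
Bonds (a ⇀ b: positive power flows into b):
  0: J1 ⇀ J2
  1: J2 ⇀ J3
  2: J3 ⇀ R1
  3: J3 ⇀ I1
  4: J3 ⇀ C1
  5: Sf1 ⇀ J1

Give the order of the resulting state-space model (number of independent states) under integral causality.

bond 5 |Sf1  (Sf1 (Sf) sets flow on bond)
bond 0 |J1  (J1: last free bond brings effort in)
bond 1 |J2  (only one effort-in slot at J2)
bond 3 |I1  (prefer integral on I1)
bond 4 |J3  (C1 integral (e out))
bond 2 |R1  (common-e at J3 fixed by 4)

2  (C1, I1 all integral)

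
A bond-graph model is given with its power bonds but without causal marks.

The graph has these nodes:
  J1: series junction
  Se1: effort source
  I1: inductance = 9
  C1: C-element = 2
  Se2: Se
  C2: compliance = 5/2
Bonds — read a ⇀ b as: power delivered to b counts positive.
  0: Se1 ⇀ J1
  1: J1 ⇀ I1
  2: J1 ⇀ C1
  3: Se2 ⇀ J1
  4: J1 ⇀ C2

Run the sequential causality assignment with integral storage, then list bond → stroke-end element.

bond 0 stroke→J1  (Se1: effort source, stroke at far end)
bond 3 stroke→J1  (Se2 fixes effort; stroke away)
bond 1 stroke→I1  (I1 outputs flow p/I1)
bond 2 stroke→J1  (J1: bond 1 brought flow, rest push out)
bond 4 stroke→J1  (J1: bond 1 brought flow, rest push out)

bond 0 stroke→J1
bond 1 stroke→I1
bond 2 stroke→J1
bond 3 stroke→J1
bond 4 stroke→J1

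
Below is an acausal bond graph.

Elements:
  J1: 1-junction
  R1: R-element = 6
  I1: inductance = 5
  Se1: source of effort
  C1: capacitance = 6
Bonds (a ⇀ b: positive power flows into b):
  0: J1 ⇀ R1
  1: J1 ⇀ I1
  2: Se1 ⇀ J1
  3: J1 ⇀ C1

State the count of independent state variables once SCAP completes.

2  (C1, I1 all integral)

β2 →J1  (Se1: effort source, stroke at far end)
β1 →I1  (I1 integral (f out))
β0 →J1  (1-jn J1 has f-setter on 1)
β3 →J1  (1-jn J1 has f-setter on 1)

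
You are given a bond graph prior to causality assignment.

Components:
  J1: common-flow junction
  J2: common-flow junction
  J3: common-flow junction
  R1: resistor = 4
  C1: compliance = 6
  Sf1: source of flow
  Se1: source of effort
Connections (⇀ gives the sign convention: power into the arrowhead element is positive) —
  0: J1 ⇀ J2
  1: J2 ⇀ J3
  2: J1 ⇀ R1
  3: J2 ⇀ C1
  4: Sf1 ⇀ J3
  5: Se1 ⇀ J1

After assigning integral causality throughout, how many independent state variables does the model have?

β4 stroke→Sf1  (source Sf1 imposes f)
β5 stroke→J1  (Se1 fixes effort; stroke away)
β1 stroke→J3  (1-jn J3 has f-setter on 4)
β0 stroke→J2  (J2: bond 1 brought flow, rest push out)
β3 stroke→J2  (common-f at J2 fixed by 1)
β2 stroke→J1  (common-f at J1 fixed by 0)

1  (C1 all integral)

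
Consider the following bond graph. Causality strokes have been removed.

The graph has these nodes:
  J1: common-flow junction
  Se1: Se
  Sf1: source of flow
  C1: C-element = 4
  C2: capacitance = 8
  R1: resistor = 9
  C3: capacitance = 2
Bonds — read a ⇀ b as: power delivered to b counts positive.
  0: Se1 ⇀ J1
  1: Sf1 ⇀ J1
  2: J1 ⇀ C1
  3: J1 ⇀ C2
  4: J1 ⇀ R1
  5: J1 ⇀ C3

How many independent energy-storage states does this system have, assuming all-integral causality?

β0 |J1  (Se1 fixes effort; stroke away)
β1 |Sf1  (Sf1: flow source, stroke at near end)
β2 |J1  (J1 flow already set via bond 1)
β3 |J1  (J1 flow already set via bond 1)
β4 |J1  (common-f at J1 fixed by 1)
β5 |J1  (J1: bond 1 brought flow, rest push out)

3  (C1, C2, C3 all integral)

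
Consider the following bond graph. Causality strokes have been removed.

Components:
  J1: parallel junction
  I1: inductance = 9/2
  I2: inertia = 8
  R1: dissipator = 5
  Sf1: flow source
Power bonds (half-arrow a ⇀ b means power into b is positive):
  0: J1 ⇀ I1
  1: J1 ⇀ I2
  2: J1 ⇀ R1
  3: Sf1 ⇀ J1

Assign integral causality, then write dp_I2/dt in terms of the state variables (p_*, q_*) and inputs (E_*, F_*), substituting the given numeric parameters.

#3 →Sf1  (Sf1 (Sf) sets flow on bond)
#0 →I1  (I1: I, integral causality)
#1 →I2  (I2 integral (f out))
#2 →J1  (J1 needs exactly one e-in)

dp_I2/dt = 5*F_Sf1 - 10*p_I1/9 - 5*p_I2/8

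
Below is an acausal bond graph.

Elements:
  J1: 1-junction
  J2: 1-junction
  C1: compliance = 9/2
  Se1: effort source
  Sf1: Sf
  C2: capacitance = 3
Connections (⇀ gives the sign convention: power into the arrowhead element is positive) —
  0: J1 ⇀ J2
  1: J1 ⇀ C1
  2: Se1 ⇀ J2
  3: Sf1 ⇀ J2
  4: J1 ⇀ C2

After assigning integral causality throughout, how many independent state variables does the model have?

b2 |J2  (source Se1 imposes e)
b3 |Sf1  (source Sf1 imposes f)
b0 |J2  (J2: bond 3 brought flow, rest push out)
b1 |J1  (common-f at J1 fixed by 0)
b4 |J1  (1-jn J1 has f-setter on 0)

2  (C1, C2 all integral)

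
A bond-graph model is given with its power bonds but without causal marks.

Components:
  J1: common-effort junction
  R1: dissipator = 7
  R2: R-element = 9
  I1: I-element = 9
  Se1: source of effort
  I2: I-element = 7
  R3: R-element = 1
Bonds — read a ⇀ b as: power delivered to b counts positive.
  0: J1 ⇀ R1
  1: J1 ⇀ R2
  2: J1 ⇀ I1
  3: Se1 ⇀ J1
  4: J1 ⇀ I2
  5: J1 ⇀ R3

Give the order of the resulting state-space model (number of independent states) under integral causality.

β3 |J1  (Se1: effort source, stroke at far end)
β0 |R1  (common-e at J1 fixed by 3)
β1 |R2  (J1: bond 3 brought effort, rest push out)
β2 |I1  (common-e at J1 fixed by 3)
β4 |I2  (J1: bond 3 brought effort, rest push out)
β5 |R3  (J1: bond 3 brought effort, rest push out)

2  (I1, I2 all integral)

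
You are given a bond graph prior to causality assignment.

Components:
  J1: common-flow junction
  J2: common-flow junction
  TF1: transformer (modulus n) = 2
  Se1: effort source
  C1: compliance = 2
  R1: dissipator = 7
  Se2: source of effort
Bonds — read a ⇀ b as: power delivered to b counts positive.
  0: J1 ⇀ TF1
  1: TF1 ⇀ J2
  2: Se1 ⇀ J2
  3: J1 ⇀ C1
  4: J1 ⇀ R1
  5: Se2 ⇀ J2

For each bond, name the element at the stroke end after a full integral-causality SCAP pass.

bond 2 |J2  (Se1 (Se) sets effort on bond)
bond 5 |J2  (source Se2 imposes e)
bond 1 |TF1  (closing 1-jn rule on J2)
bond 0 |J1  (TF TF1: opposite of bond 1)
bond 3 |J1  (C1: C, integral causality)
bond 4 |R1  (closing 1-jn rule on J1)

bond 0 →J1
bond 1 →TF1
bond 2 →J2
bond 3 →J1
bond 4 →R1
bond 5 →J2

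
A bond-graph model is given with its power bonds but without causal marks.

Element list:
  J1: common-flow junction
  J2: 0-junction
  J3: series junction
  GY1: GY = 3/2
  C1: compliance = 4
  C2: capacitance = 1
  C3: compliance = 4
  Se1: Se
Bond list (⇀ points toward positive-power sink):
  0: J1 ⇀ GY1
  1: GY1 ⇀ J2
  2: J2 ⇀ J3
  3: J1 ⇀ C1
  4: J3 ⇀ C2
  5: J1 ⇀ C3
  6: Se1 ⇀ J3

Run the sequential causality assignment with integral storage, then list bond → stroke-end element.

b6 →J3  (Se1 (Se) sets effort on bond)
b3 →J1  (C1 outputs effort q/C1)
b4 →J3  (C2: C, integral causality)
b2 →J2  (J3: last free bond brings flow in)
b1 →GY1  (0-jn J2 has e-setter on 2)
b0 →GY1  (through GY1, causality inverts; strokes same side of GY1)
b5 →J1  (common-f at J1 fixed by 0)

bond 0 |GY1
bond 1 |GY1
bond 2 |J2
bond 3 |J1
bond 4 |J3
bond 5 |J1
bond 6 |J3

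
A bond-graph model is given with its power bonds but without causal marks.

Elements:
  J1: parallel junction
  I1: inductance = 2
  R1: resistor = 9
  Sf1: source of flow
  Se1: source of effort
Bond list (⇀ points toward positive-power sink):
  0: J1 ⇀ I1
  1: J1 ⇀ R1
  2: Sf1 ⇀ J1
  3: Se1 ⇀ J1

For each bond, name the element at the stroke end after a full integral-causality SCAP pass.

bond 2 stroke at Sf1  (Sf1 (Sf) sets flow on bond)
bond 3 stroke at J1  (Se1 (Se) sets effort on bond)
bond 0 stroke at I1  (0-jn J1 has e-setter on 3)
bond 1 stroke at R1  (J1 effort already set via bond 3)

#0 |I1
#1 |R1
#2 |Sf1
#3 |J1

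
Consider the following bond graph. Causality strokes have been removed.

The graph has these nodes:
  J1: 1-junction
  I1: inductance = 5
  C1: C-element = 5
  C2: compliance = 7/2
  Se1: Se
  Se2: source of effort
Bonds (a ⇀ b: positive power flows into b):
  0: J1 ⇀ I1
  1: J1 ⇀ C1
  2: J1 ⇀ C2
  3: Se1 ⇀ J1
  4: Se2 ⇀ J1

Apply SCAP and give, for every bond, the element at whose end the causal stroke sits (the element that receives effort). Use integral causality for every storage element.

b3 →J1  (Se1: effort source, stroke at far end)
b4 →J1  (source Se2 imposes e)
b0 →I1  (I1 outputs flow p/I1)
b1 →J1  (J1 flow already set via bond 0)
b2 →J1  (1-jn J1 has f-setter on 0)

β0 |I1
β1 |J1
β2 |J1
β3 |J1
β4 |J1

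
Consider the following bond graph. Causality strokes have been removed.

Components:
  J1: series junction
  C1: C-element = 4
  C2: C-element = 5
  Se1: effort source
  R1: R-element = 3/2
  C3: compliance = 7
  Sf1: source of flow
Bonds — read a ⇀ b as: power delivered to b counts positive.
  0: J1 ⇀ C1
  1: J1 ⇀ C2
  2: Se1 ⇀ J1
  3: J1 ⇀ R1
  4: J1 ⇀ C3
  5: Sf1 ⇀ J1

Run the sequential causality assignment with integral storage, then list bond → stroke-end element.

b2 |J1  (Se1 fixes effort; stroke away)
b5 |Sf1  (Sf1 fixes flow; stroke at Sf1)
b0 |J1  (J1: bond 5 brought flow, rest push out)
b1 |J1  (1-jn J1 has f-setter on 5)
b3 |J1  (J1: bond 5 brought flow, rest push out)
b4 |J1  (J1: bond 5 brought flow, rest push out)

b0 stroke→J1
b1 stroke→J1
b2 stroke→J1
b3 stroke→J1
b4 stroke→J1
b5 stroke→Sf1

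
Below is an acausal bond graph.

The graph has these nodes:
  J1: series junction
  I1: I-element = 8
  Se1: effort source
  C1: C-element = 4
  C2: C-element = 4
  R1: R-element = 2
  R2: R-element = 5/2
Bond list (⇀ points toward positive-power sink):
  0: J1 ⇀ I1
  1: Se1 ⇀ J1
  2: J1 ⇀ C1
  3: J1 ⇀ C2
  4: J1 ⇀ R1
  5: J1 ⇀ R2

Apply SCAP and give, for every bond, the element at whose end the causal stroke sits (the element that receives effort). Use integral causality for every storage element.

b0 →I1
b1 →J1
b2 →J1
b3 →J1
b4 →J1
b5 →J1

#1 →J1  (Se1 fixes effort; stroke away)
#0 →I1  (prefer integral on I1)
#2 →J1  (common-f at J1 fixed by 0)
#3 →J1  (J1 flow already set via bond 0)
#4 →J1  (1-jn J1 has f-setter on 0)
#5 →J1  (common-f at J1 fixed by 0)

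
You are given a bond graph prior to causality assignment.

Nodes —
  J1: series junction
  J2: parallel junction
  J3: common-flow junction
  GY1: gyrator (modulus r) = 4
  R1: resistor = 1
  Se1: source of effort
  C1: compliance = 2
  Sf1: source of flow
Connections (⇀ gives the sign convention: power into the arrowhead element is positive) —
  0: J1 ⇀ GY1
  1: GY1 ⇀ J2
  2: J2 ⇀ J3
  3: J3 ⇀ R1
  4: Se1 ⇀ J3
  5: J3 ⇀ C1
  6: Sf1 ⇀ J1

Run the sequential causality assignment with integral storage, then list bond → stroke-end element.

β0 →J1
β1 →J2
β2 →J3
β3 →R1
β4 →J3
β5 →J3
β6 →Sf1

#4 stroke at J3  (source Se1 imposes e)
#6 stroke at Sf1  (source Sf1 imposes f)
#0 stroke at J1  (common-f at J1 fixed by 6)
#1 stroke at J2  (GY1 both-in/both-out from 0)
#2 stroke at J3  (0-jn J2 has e-setter on 1)
#5 stroke at J3  (C1 integral (e out))
#3 stroke at R1  (J3 needs exactly one f-in)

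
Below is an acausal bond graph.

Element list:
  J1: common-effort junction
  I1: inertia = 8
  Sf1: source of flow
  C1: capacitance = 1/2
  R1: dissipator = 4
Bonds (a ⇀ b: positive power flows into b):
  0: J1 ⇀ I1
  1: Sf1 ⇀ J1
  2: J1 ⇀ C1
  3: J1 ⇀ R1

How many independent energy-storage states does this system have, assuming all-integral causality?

2  (C1, I1 all integral)

β1 stroke at Sf1  (Sf1 fixes flow; stroke at Sf1)
β0 stroke at I1  (I1 integral (f out))
β2 stroke at J1  (C1 integral (e out))
β3 stroke at R1  (0-jn J1 has e-setter on 2)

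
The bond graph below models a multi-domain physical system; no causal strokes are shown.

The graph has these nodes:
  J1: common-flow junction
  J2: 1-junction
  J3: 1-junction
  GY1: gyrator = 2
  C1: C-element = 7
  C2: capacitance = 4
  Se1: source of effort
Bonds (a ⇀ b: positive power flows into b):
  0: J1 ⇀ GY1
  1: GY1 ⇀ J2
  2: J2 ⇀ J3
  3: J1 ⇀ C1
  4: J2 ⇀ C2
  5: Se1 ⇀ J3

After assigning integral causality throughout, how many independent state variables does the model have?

bond 5 |J3  (Se1 fixes effort; stroke away)
bond 2 |J2  (only one flow-in slot at J3)
bond 3 |J1  (prefer integral on C1)
bond 0 |GY1  (J1: last free bond brings flow in)
bond 1 |GY1  (GY1 both-in/both-out from 0)
bond 4 |J2  (1-jn J2 has f-setter on 1)

2  (C1, C2 all integral)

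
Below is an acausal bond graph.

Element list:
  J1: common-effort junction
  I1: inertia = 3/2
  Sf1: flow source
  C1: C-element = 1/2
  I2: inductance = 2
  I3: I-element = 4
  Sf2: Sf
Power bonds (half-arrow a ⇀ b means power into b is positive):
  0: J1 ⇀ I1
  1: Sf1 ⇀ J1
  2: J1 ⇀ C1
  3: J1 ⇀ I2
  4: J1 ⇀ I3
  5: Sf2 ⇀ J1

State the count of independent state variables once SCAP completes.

4  (C1, I1, I2, I3 all integral)

bond 1 stroke at Sf1  (source Sf1 imposes f)
bond 5 stroke at Sf2  (Sf2: flow source, stroke at near end)
bond 0 stroke at I1  (I1 outputs flow p/I1)
bond 2 stroke at J1  (C1 integral (e out))
bond 3 stroke at I2  (0-jn J1 has e-setter on 2)
bond 4 stroke at I3  (J1: bond 2 brought effort, rest push out)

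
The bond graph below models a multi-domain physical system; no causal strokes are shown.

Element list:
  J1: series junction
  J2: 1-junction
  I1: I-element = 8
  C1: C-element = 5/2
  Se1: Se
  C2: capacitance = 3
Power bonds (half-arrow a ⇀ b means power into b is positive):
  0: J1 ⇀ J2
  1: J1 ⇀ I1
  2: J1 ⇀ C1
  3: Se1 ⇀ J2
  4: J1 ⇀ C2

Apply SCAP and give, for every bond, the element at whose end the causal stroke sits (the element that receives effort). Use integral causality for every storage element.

#0 →J1
#1 →I1
#2 →J1
#3 →J2
#4 →J1

#3 |J2  (Se1 fixes effort; stroke away)
#0 |J1  (J2: last free bond brings flow in)
#1 |I1  (I1 outputs flow p/I1)
#2 |J1  (common-f at J1 fixed by 1)
#4 |J1  (1-jn J1 has f-setter on 1)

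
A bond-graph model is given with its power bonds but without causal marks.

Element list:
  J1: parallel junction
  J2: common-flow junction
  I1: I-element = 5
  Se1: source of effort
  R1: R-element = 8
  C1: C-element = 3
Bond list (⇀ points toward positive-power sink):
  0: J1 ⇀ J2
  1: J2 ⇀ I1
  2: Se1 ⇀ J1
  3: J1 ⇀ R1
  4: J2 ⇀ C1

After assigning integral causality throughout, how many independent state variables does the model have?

2  (C1, I1 all integral)

b2 →J1  (Se1 fixes effort; stroke away)
b0 →J2  (common-e at J1 fixed by 2)
b3 →R1  (common-e at J1 fixed by 2)
b1 →I1  (I1: I, integral causality)
b4 →J2  (J2 flow already set via bond 1)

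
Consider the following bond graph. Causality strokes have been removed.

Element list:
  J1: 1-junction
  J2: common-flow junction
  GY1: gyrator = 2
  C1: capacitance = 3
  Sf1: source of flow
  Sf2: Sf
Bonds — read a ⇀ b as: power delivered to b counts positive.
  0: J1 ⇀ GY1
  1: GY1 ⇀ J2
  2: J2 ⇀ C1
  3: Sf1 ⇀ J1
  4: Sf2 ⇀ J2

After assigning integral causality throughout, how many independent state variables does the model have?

1  (C1 all integral)

bond 3 |Sf1  (Sf1 fixes flow; stroke at Sf1)
bond 4 |Sf2  (source Sf2 imposes f)
bond 0 |J1  (1-jn J1 has f-setter on 3)
bond 1 |J2  (J2: bond 4 brought flow, rest push out)
bond 2 |J2  (1-jn J2 has f-setter on 4)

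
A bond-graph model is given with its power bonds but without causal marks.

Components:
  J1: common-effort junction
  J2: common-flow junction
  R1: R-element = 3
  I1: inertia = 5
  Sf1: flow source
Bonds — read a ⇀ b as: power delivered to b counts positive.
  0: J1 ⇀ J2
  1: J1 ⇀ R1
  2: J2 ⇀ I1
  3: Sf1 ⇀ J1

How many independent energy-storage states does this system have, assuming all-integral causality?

1  (I1 all integral)

b3 stroke at Sf1  (Sf1 (Sf) sets flow on bond)
b2 stroke at I1  (prefer integral on I1)
b0 stroke at J2  (common-f at J2 fixed by 2)
b1 stroke at J1  (closing 0-jn rule on J1)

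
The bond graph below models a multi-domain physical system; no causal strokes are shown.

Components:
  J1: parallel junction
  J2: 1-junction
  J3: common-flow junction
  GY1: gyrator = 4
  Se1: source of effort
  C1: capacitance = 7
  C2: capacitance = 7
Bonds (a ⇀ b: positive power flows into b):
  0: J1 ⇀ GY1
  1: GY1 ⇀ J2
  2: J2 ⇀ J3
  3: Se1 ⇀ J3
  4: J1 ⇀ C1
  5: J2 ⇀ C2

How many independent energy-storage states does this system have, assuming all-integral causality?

β3 stroke→J3  (source Se1 imposes e)
β2 stroke→J2  (J3 needs exactly one f-in)
β4 stroke→J1  (prefer integral on C1)
β0 stroke→GY1  (0-jn J1 has e-setter on 4)
β1 stroke→GY1  (through GY1, causality inverts; strokes same side of GY1)
β5 stroke→J2  (J2: bond 1 brought flow, rest push out)

2  (C1, C2 all integral)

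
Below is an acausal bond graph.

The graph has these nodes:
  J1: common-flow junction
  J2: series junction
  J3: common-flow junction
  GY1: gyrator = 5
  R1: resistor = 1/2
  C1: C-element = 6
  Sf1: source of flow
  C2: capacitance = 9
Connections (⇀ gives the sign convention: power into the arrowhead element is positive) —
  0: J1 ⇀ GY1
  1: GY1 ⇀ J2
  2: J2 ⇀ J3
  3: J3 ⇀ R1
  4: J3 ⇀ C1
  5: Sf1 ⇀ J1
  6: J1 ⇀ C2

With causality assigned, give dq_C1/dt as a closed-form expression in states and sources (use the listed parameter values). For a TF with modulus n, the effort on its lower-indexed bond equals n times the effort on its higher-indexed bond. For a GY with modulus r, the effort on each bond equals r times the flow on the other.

dq_C1/dt = 10*F_Sf1 - q_C1/3

#5 |Sf1  (source Sf1 imposes f)
#0 |J1  (common-f at J1 fixed by 5)
#6 |J1  (1-jn J1 has f-setter on 5)
#1 |J2  (GY1 both-in/both-out from 0)
#2 |J3  (J2 needs exactly one f-in)
#4 |J3  (C1 integral (e out))
#3 |R1  (only one flow-in slot at J3)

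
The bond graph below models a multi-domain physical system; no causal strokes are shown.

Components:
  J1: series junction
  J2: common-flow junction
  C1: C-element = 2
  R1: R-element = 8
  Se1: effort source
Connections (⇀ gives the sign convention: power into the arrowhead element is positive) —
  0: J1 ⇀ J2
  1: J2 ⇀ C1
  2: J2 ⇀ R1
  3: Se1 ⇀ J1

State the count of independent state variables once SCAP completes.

1  (C1 all integral)

b3 stroke at J1  (Se1 fixes effort; stroke away)
b0 stroke at J2  (only one flow-in slot at J1)
b1 stroke at J2  (C1 integral (e out))
b2 stroke at R1  (J2: last free bond brings flow in)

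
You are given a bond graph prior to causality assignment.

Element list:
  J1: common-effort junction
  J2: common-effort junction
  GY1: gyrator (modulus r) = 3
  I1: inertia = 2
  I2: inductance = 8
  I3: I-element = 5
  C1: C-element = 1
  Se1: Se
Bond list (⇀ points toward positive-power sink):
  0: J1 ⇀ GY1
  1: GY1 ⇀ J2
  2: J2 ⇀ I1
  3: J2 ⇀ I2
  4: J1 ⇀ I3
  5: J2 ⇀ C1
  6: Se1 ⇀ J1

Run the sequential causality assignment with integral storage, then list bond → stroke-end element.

bond 0 stroke→GY1
bond 1 stroke→GY1
bond 2 stroke→I1
bond 3 stroke→I2
bond 4 stroke→I3
bond 5 stroke→J2
bond 6 stroke→J1

β6 →J1  (Se1: effort source, stroke at far end)
β0 →GY1  (common-e at J1 fixed by 6)
β4 →I3  (common-e at J1 fixed by 6)
β1 →GY1  (GY1 both-in/both-out from 0)
β2 →I1  (prefer integral on I1)
β3 →I2  (prefer integral on I2)
β5 →J2  (J2: last free bond brings effort in)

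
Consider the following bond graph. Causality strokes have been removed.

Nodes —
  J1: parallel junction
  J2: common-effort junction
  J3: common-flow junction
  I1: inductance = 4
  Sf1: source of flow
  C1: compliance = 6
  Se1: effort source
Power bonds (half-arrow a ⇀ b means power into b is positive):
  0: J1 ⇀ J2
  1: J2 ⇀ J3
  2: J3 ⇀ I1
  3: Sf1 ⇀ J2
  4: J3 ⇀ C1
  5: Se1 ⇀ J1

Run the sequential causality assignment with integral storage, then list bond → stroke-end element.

bond 3 |Sf1  (Sf1 fixes flow; stroke at Sf1)
bond 5 |J1  (Se1: effort source, stroke at far end)
bond 0 |J2  (J1 effort already set via bond 5)
bond 1 |J3  (common-e at J2 fixed by 0)
bond 2 |I1  (I1: I, integral causality)
bond 4 |J3  (J3 flow already set via bond 2)

bond 0 stroke→J2
bond 1 stroke→J3
bond 2 stroke→I1
bond 3 stroke→Sf1
bond 4 stroke→J3
bond 5 stroke→J1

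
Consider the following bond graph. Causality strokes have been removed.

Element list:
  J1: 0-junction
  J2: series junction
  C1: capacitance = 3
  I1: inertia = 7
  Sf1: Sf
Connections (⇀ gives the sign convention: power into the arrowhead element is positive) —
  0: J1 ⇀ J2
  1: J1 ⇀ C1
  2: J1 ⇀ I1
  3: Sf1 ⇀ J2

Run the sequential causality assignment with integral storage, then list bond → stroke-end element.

#3 |Sf1  (Sf1 fixes flow; stroke at Sf1)
#0 |J2  (J2 flow already set via bond 3)
#1 |J1  (C1: C, integral causality)
#2 |I1  (common-e at J1 fixed by 1)

bond 0 →J2
bond 1 →J1
bond 2 →I1
bond 3 →Sf1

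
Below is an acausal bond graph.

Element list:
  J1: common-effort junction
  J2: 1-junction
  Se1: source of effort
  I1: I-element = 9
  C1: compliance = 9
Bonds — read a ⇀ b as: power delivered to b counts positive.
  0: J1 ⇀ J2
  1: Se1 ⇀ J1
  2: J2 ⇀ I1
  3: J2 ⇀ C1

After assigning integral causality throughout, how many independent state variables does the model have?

#1 |J1  (Se1 (Se) sets effort on bond)
#0 |J2  (common-e at J1 fixed by 1)
#2 |I1  (I1 integral (f out))
#3 |J2  (1-jn J2 has f-setter on 2)

2  (C1, I1 all integral)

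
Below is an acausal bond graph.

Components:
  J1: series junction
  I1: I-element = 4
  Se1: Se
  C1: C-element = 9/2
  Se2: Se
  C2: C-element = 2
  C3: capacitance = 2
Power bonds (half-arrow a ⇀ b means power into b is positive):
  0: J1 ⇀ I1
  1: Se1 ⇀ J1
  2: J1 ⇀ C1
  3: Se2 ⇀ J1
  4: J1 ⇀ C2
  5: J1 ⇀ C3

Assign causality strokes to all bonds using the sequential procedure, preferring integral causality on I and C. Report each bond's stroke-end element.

β0 →I1
β1 →J1
β2 →J1
β3 →J1
β4 →J1
β5 →J1

#1 |J1  (source Se1 imposes e)
#3 |J1  (source Se2 imposes e)
#0 |I1  (I1 outputs flow p/I1)
#2 |J1  (J1 flow already set via bond 0)
#4 |J1  (J1: bond 0 brought flow, rest push out)
#5 |J1  (1-jn J1 has f-setter on 0)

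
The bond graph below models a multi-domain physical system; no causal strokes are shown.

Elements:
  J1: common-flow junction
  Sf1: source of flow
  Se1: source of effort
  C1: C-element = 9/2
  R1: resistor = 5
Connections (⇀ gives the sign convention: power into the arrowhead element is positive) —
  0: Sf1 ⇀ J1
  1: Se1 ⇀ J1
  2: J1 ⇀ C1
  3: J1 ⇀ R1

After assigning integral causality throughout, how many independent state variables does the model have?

bond 0 stroke→Sf1  (source Sf1 imposes f)
bond 1 stroke→J1  (Se1 fixes effort; stroke away)
bond 2 stroke→J1  (J1 flow already set via bond 0)
bond 3 stroke→J1  (J1 flow already set via bond 0)

1  (C1 all integral)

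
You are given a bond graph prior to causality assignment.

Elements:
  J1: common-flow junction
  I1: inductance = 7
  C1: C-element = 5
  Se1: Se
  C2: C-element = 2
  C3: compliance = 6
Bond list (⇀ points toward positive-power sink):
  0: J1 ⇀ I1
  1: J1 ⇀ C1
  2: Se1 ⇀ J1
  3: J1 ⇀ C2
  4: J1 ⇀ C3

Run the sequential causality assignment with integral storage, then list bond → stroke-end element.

#2 stroke at J1  (Se1 (Se) sets effort on bond)
#0 stroke at I1  (I1: I, integral causality)
#1 stroke at J1  (J1: bond 0 brought flow, rest push out)
#3 stroke at J1  (J1 flow already set via bond 0)
#4 stroke at J1  (J1 flow already set via bond 0)

#0 stroke→I1
#1 stroke→J1
#2 stroke→J1
#3 stroke→J1
#4 stroke→J1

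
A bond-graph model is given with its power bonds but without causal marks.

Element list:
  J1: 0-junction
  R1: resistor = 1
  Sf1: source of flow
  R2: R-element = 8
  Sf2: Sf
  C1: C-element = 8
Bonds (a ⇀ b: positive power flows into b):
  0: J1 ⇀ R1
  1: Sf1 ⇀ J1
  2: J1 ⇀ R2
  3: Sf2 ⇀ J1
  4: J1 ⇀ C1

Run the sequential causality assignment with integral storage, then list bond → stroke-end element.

b0 stroke→R1
b1 stroke→Sf1
b2 stroke→R2
b3 stroke→Sf2
b4 stroke→J1

β1 →Sf1  (Sf1 fixes flow; stroke at Sf1)
β3 →Sf2  (source Sf2 imposes f)
β4 →J1  (C1: C, integral causality)
β0 →R1  (J1 effort already set via bond 4)
β2 →R2  (J1: bond 4 brought effort, rest push out)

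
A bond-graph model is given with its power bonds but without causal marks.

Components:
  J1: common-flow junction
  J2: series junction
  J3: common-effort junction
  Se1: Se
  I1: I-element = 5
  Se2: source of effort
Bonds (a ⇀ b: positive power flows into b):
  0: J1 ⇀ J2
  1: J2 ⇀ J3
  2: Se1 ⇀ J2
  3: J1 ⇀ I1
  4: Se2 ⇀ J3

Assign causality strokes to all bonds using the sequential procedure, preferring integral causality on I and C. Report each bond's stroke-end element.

b2 →J2  (Se1 fixes effort; stroke away)
b4 →J3  (Se2 (Se) sets effort on bond)
b1 →J2  (0-jn J3 has e-setter on 4)
b0 →J1  (only one flow-in slot at J2)
b3 →I1  (only one flow-in slot at J1)

#0 stroke→J1
#1 stroke→J2
#2 stroke→J2
#3 stroke→I1
#4 stroke→J3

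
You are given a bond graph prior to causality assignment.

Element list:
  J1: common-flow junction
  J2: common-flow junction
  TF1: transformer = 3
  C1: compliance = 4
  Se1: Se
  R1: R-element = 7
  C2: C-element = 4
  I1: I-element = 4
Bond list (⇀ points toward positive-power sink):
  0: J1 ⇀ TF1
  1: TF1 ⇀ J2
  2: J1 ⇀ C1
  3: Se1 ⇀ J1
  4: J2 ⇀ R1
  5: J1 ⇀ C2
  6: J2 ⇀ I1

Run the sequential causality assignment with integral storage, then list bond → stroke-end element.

bond 0 |TF1
bond 1 |J2
bond 2 |J1
bond 3 |J1
bond 4 |J2
bond 5 |J1
bond 6 |I1

bond 3 stroke→J1  (Se1 (Se) sets effort on bond)
bond 2 stroke→J1  (C1: C, integral causality)
bond 5 stroke→J1  (C2 integral (e out))
bond 0 stroke→TF1  (closing 1-jn rule on J1)
bond 1 stroke→J2  (TF TF1: opposite of bond 0)
bond 6 stroke→I1  (I1 integral (f out))
bond 4 stroke→J2  (common-f at J2 fixed by 6)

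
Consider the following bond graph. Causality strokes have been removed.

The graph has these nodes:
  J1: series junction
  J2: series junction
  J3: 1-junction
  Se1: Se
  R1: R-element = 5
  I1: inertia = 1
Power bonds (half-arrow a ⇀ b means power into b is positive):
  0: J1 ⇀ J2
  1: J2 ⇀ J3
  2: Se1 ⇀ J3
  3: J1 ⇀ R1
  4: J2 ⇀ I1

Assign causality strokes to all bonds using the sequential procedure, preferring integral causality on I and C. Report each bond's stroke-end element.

β0 stroke at J2
β1 stroke at J2
β2 stroke at J3
β3 stroke at J1
β4 stroke at I1

#2 stroke at J3  (Se1 fixes effort; stroke away)
#1 stroke at J2  (J3: last free bond brings flow in)
#4 stroke at I1  (I1 outputs flow p/I1)
#0 stroke at J2  (common-f at J2 fixed by 4)
#3 stroke at J1  (J1: bond 0 brought flow, rest push out)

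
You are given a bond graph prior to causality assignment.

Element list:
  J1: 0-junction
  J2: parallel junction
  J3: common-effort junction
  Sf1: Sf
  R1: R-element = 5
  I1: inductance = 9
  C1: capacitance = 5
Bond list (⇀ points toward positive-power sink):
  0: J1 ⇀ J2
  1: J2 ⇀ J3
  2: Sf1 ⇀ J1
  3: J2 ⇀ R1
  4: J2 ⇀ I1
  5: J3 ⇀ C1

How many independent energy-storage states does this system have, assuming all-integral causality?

β2 |Sf1  (source Sf1 imposes f)
β0 |J1  (J1: last free bond brings effort in)
β4 |I1  (I1 integral (f out))
β5 |J3  (prefer integral on C1)
β1 |J2  (J3: bond 5 brought effort, rest push out)
β3 |R1  (common-e at J2 fixed by 1)

2  (C1, I1 all integral)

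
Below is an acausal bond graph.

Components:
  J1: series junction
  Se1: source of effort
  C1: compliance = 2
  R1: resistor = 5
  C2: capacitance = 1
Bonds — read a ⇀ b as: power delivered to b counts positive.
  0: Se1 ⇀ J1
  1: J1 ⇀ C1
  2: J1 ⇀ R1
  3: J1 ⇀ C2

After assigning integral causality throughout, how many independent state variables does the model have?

2  (C1, C2 all integral)

#0 |J1  (Se1: effort source, stroke at far end)
#1 |J1  (prefer integral on C1)
#3 |J1  (C2 outputs effort q/C2)
#2 |R1  (closing 1-jn rule on J1)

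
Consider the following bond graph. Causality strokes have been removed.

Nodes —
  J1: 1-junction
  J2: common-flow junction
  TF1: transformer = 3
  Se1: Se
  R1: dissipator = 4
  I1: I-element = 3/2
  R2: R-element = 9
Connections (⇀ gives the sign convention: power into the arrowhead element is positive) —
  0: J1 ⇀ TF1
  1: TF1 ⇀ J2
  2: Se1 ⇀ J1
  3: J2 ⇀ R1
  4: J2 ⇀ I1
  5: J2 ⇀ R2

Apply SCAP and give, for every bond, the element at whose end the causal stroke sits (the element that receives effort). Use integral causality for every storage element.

β2 |J1  (Se1 fixes effort; stroke away)
β0 |TF1  (J1 needs exactly one f-in)
β1 |J2  (TF1: transformer flips bond 0)
β4 |I1  (prefer integral on I1)
β3 |J2  (J2 flow already set via bond 4)
β5 |J2  (common-f at J2 fixed by 4)

b0 →TF1
b1 →J2
b2 →J1
b3 →J2
b4 →I1
b5 →J2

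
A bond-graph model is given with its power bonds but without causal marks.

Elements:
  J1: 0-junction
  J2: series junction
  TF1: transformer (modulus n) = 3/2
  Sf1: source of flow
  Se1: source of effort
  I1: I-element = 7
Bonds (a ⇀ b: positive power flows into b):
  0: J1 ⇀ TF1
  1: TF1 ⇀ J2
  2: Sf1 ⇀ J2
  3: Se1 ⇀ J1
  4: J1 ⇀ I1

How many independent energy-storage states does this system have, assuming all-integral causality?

1  (I1 all integral)

b2 stroke at Sf1  (Sf1: flow source, stroke at near end)
b3 stroke at J1  (Se1 (Se) sets effort on bond)
b0 stroke at TF1  (common-e at J1 fixed by 3)
b4 stroke at I1  (common-e at J1 fixed by 3)
b1 stroke at J2  (J2: bond 2 brought flow, rest push out)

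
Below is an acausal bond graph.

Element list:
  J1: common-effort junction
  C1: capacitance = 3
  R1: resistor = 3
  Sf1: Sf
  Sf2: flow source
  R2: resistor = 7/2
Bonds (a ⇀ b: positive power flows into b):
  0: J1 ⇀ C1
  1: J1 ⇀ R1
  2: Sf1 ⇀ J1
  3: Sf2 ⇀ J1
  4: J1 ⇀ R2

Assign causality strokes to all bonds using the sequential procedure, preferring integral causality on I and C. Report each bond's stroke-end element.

β2 stroke at Sf1  (Sf1 (Sf) sets flow on bond)
β3 stroke at Sf2  (Sf2 (Sf) sets flow on bond)
β0 stroke at J1  (C1: C, integral causality)
β1 stroke at R1  (common-e at J1 fixed by 0)
β4 stroke at R2  (J1: bond 0 brought effort, rest push out)

#0 stroke→J1
#1 stroke→R1
#2 stroke→Sf1
#3 stroke→Sf2
#4 stroke→R2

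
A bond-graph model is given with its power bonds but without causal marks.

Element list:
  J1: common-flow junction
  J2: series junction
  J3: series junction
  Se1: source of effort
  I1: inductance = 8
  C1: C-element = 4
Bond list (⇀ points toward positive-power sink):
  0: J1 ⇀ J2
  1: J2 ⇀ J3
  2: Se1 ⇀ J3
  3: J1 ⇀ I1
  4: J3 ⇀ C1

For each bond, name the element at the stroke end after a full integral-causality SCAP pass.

#0 →J1
#1 →J2
#2 →J3
#3 →I1
#4 →J3

bond 2 stroke at J3  (Se1 fixes effort; stroke away)
bond 3 stroke at I1  (prefer integral on I1)
bond 0 stroke at J1  (common-f at J1 fixed by 3)
bond 1 stroke at J2  (J2: bond 0 brought flow, rest push out)
bond 4 stroke at J3  (1-jn J3 has f-setter on 1)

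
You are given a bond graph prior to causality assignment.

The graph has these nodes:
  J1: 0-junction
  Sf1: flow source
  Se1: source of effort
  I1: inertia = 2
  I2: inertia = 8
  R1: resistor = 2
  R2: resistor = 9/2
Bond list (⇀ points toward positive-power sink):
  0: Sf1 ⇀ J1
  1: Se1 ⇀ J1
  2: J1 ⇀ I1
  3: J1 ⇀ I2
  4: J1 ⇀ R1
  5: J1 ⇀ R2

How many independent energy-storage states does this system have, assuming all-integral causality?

#0 stroke→Sf1  (Sf1 (Sf) sets flow on bond)
#1 stroke→J1  (source Se1 imposes e)
#2 stroke→I1  (common-e at J1 fixed by 1)
#3 stroke→I2  (J1: bond 1 brought effort, rest push out)
#4 stroke→R1  (J1: bond 1 brought effort, rest push out)
#5 stroke→R2  (J1 effort already set via bond 1)

2  (I1, I2 all integral)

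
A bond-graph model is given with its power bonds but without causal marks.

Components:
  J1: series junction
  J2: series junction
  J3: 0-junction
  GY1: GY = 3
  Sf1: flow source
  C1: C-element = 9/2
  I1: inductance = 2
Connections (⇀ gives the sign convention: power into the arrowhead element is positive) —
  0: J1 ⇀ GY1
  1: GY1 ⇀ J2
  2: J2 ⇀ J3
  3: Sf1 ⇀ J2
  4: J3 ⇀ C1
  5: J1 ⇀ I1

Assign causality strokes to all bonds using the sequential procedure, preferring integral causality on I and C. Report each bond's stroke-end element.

β0 stroke→J1
β1 stroke→J2
β2 stroke→J2
β3 stroke→Sf1
β4 stroke→J3
β5 stroke→I1

#3 |Sf1  (source Sf1 imposes f)
#1 |J2  (common-f at J2 fixed by 3)
#2 |J2  (common-f at J2 fixed by 3)
#4 |J3  (closing 0-jn rule on J3)
#0 |J1  (through GY1, causality inverts; strokes same side of GY1)
#5 |I1  (closing 1-jn rule on J1)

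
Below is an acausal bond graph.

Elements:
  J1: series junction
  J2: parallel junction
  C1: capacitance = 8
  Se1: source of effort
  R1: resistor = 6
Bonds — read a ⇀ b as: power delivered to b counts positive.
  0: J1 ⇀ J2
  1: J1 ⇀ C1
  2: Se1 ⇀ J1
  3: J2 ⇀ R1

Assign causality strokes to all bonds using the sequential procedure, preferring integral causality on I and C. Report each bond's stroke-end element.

b0 →J2
b1 →J1
b2 →J1
b3 →R1

bond 2 →J1  (Se1 fixes effort; stroke away)
bond 1 →J1  (prefer integral on C1)
bond 0 →J2  (J1 needs exactly one f-in)
bond 3 →R1  (0-jn J2 has e-setter on 0)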